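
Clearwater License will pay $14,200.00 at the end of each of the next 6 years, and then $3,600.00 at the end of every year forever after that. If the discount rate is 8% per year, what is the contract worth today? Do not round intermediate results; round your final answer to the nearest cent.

$94002.52

PV of 6-year annuity: $14,200.00 × [1 − (1+0.08)^−6] / 0.08 = 65644.89123
Perpetuity value at year 6: $3,600.00 / 0.08 = 45000.00000
PV of perpetuity: 45000.00000 / (1+0.08)^6 = 28357.63321
Total PV = 65644.89123 + 28357.63321 = 94002.52444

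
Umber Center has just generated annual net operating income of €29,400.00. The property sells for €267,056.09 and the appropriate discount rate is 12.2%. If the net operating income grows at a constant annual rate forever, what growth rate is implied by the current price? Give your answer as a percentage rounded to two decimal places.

P = D₀(1+g)/(r−g) ⇒ P(r−g) = D₀(1+g) ⇒ g(P+D₀) = P·r − D₀
g = (P·r − D₀)/(P + D₀) = (€267,056.09×0.122 − €29,400.00) / (€267,056.09 + €29,400.00) = 0.010730

1.07%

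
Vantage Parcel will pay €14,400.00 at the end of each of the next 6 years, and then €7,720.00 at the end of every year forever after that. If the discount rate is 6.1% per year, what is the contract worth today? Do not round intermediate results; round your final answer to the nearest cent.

€159302.15

PV of 6-year annuity: €14,400.00 × [1 − (1+0.061)^−6] / 0.061 = 70587.53933
Perpetuity value at year 6: €7,720.00 / 0.061 = 126557.37705
PV of perpetuity: 126557.37705 / (1+0.061)^6 = 88714.61291
Total PV = 70587.53933 + 88714.61291 = 159302.15224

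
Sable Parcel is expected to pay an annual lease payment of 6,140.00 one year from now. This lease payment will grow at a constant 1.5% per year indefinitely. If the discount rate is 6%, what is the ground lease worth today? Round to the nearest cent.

136444.44

Growing perpetuity: P = D₁ / (r − g) = 6,140.0000 / (0.06 − 0.015) = 136,444.44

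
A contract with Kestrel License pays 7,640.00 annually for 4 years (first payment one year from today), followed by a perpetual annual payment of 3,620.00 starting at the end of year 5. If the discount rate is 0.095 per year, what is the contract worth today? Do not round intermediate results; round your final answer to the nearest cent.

50987.28

PV of 4-year annuity: 7,640.00 × [1 − (1+0.095)^−4] / 0.095 = 24482.23577
Perpetuity value at year 4: 3,620.00 / 0.095 = 38105.26316
PV of perpetuity: 38105.26316 / (1+0.095)^4 = 26505.04150
Total PV = 24482.23577 + 26505.04150 = 50987.27727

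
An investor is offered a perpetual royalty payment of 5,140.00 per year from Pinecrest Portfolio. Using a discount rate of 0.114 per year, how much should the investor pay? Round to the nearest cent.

45087.72

Level perpetuity: PV = C / r = 5,140.00 / 0.114 = 45,087.72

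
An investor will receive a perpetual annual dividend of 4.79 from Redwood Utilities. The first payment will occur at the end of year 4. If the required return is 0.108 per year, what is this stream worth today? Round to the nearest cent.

Value at end of year 3: C / r = 4.79 / 0.108 = 44.3519
Discount to today: PV = 44.3519 / (1 + 0.108)^3 = 44.3519 / 1.360252 = 32.61

32.61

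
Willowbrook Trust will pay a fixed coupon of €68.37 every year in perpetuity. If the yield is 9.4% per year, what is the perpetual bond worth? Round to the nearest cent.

Level perpetuity: PV = C / r = €68.37 / 0.094 = €727.34

€727.34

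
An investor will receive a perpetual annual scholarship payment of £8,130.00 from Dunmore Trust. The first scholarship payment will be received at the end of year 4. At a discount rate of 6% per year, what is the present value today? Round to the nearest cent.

Value at end of year 3: C / r = £8,130.00 / 0.06 = £135,500.0000
Discount to today: PV = £135,500.0000 / (1 + 0.06)^3 = £135,500.0000 / 1.191016 = £113,768.41

£113768.41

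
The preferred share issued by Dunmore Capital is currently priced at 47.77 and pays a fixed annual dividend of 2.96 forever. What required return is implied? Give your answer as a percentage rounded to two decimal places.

6.20%

P = C/r ⇒ r = C/P = 2.96/47.77 = 0.061964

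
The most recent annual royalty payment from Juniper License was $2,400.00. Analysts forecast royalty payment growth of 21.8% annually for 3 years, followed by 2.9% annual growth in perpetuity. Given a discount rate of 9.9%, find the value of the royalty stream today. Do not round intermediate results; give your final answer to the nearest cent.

$56900.94

D_1 = 2923.20000
D_2 = 3560.45760
D_3 = 4336.63736
Terminal value at year 3: TV = D_3×(1+g_2)/(r−g_2) = 4462.39984/0.07 = 63748.56914
P_0 = D_1/(1+r)^1 + D_2/(1+r)^2 + D_3/(1+r)^3 + TV/(1+r)^3
    = 2659.87261 + 2947.88430 + 3267.08196 + 48026.10478 = 56900.94365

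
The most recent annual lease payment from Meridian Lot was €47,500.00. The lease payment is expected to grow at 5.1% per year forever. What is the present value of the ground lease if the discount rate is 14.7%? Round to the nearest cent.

€520026.04

D₁ = D₀ × (1 + g) = €47,500.00 × 1.051 = €49,922.5000
Growing perpetuity: P = D₁ / (r − g) = €49,922.5000 / (0.147 − 0.051) = €520,026.04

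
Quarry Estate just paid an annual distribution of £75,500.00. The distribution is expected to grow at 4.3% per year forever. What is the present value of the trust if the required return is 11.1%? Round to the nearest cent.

D₁ = D₀ × (1 + g) = £75,500.00 × 1.043 = £78,746.5000
Growing perpetuity: P = D₁ / (r − g) = £78,746.5000 / (0.111 − 0.043) = £1,158,036.76

£1158036.76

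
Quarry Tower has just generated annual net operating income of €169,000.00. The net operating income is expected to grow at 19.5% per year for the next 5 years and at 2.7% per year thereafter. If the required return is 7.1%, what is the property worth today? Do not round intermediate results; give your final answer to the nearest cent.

D_1 = 201955.00000
D_2 = 241336.22500
D_3 = 288396.78888
D_4 = 344634.16271
D_5 = 411837.82443
Terminal value at year 5: TV = D_5×(1+g_2)/(r−g_2) = 422957.44569/0.044 = 9612669.22029
P_0 = D_1/(1+r)^1 + D_2/(1+r)^2 + D_3/(1+r)^3 + D_4/(1+r)^4 + D_5/(1+r)^5 + TV/(1+r)^5
    = 188566.76004 + 210398.95261 + 234758.86869 + 261939.16721 + 292266.39106 + 6821763.26395 = 8009693.40356

€8009693.40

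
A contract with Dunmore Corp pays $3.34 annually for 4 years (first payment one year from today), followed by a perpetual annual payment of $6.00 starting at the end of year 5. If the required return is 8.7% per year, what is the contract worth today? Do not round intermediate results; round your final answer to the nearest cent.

$60.29

PV of 4-year annuity: $3.34 × [1 − (1+0.087)^−4] / 0.087 = 10.89230
Perpetuity value at year 4: $6.00 / 0.087 = 68.96552
PV of perpetuity: 68.96552 / (1+0.087)^4 = 49.39851
Total PV = 10.89230 + 49.39851 = 60.29081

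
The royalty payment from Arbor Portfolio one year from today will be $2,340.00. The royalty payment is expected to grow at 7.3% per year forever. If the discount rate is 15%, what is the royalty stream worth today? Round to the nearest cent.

$30389.61

Growing perpetuity: P = D₁ / (r − g) = $2,340.0000 / (0.15 − 0.073) = $30,389.61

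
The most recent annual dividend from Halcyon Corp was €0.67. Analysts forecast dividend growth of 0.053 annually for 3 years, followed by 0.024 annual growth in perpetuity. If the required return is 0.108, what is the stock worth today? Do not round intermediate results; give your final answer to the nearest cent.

D_1 = 0.70551
D_2 = 0.74290
D_3 = 0.78228
Terminal value at year 3: TV = D_3×(1+g_2)/(r−g_2) = 0.80105/0.084 = 9.53631
P_0 = D_1/(1+r)^1 + D_2/(1+r)^2 + D_3/(1+r)^3 + TV/(1+r)^3
    = 0.63674 + 0.60513 + 0.57510 + 7.01070 = 8.82767

€8.83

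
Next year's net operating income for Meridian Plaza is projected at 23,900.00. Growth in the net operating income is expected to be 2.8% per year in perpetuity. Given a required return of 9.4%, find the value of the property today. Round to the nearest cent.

362121.21

Growing perpetuity: P = D₁ / (r − g) = 23,900.0000 / (0.094 − 0.028) = 362,121.21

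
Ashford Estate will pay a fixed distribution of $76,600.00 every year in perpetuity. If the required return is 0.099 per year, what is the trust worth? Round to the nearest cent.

Level perpetuity: PV = C / r = $76,600.00 / 0.099 = $773,737.37

$773737.37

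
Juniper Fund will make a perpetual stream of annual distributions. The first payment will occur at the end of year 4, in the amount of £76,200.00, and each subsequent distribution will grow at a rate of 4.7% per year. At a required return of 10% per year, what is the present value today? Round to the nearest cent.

Value at end of year 3: C₁ / (r − g) = £76,200.00 / (0.1 − 0.047) = £1,437,735.8491
Discount to today: PV = £1,437,735.8491 / (1 + 0.1)^3 = £1,437,735.8491 / 1.331000 = £1,080,192.22

£1080192.22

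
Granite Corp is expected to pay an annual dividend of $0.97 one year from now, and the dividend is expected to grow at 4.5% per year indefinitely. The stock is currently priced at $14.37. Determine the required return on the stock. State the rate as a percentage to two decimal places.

P = D₁/(r − g) ⇒ r = D₁/P + g = $0.9700/$14.37 + 0.045 = 0.067502 + 0.045 = 0.112502

11.25%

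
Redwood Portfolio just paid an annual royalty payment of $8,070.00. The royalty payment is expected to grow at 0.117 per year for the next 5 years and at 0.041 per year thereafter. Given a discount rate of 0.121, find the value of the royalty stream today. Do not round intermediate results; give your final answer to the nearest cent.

D_1 = 9014.19000
D_2 = 10068.85023
D_3 = 11246.90571
D_4 = 12562.79367
D_5 = 14032.64053
Terminal value at year 5: TV = D_5×(1+g_2)/(r−g_2) = 14607.97880/0.08 = 182599.73496
P_0 = D_1/(1+r)^1 + D_2/(1+r)^2 + D_3/(1+r)^3 + D_4/(1+r)^4 + D_5/(1+r)^5 + TV/(1+r)^5
    = 8041.20428 + 8012.51131 + 7983.92073 + 7955.43216 + 7927.04525 + 103150.67632 = 143070.79006

$143070.79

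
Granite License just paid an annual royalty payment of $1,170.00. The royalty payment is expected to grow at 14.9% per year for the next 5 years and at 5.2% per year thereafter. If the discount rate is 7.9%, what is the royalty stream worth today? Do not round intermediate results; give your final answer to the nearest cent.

D_1 = 1344.33000
D_2 = 1544.63517
D_3 = 1774.78581
D_4 = 2039.22890
D_5 = 2343.07400
Terminal value at year 5: TV = D_5×(1+g_2)/(r−g_2) = 2464.91385/0.027 = 91293.10554
P_0 = D_1/(1+r)^1 + D_2/(1+r)^2 + D_3/(1+r)^3 + D_4/(1+r)^4 + D_5/(1+r)^5 + TV/(1+r)^5
    = 1245.90361 + 1326.73147 + 1412.80302 + 1504.45845 + 1602.06002 + 62421.00511 = 69512.96167

$69512.96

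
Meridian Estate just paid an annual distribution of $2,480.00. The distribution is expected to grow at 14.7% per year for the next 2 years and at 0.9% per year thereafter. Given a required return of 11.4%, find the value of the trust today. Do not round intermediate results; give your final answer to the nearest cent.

$30447.03

D_1 = 2844.56000
D_2 = 3262.71032
Terminal value at year 2: TV = D_2×(1+g_2)/(r−g_2) = 3292.07471/0.105 = 31353.09250
P_0 = D_1/(1+r)^1 + D_2/(1+r)^2 + TV/(1+r)^2
    = 2553.46499 + 2629.10623 + 25264.45895 = 30447.03018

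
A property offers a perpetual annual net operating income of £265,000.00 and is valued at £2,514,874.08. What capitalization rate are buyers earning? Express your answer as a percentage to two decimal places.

10.54%

P = C/r ⇒ r = C/P = £265,000.00/£2,514,874.08 = 0.105373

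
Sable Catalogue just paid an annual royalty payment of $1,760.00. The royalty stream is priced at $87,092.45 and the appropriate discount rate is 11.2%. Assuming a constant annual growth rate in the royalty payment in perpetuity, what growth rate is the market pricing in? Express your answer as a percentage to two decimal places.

9.00%

P = D₀(1+g)/(r−g) ⇒ P(r−g) = D₀(1+g) ⇒ g(P+D₀) = P·r − D₀
g = (P·r − D₀)/(P + D₀) = ($87,092.45×0.112 − $1,760.00) / ($87,092.45 + $1,760.00) = 0.089973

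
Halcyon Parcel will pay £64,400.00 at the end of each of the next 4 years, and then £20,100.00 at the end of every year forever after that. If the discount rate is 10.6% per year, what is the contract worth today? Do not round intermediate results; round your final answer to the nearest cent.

£328243.04

PV of 4-year annuity: £64,400.00 × [1 − (1+0.106)^−4] / 0.106 = 201515.88794
Perpetuity value at year 4: £20,100.00 / 0.106 = 189622.64151
PV of perpetuity: 189622.64151 / (1+0.106)^4 = 126727.15475
Total PV = 201515.88794 + 126727.15475 = 328243.04268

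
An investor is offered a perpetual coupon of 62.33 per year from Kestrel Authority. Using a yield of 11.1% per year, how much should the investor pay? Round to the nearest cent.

561.53

Level perpetuity: PV = C / r = 62.33 / 0.111 = 561.53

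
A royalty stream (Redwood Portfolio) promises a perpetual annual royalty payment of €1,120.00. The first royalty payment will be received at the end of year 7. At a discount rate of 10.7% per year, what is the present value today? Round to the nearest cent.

Value at end of year 6: C / r = €1,120.00 / 0.107 = €10,467.2897
Discount to today: PV = €10,467.2897 / (1 + 0.107)^6 = €10,467.2897 / 1.840288 = €5,687.86

€5687.86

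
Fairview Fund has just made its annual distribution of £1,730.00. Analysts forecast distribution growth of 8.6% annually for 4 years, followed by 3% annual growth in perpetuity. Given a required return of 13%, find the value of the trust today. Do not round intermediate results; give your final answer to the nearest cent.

D_1 = 1878.78000
D_2 = 2040.35508
D_3 = 2215.82562
D_4 = 2406.38662
Terminal value at year 4: TV = D_4×(1+g_2)/(r−g_2) = 2478.57822/0.1 = 24785.78219
P_0 = D_1/(1+r)^1 + D_2/(1+r)^2 + D_3/(1+r)^3 + D_4/(1+r)^4 + TV/(1+r)^4
    = 1662.63717 + 1597.89731 + 1535.67830 + 1475.88198 + 15201.58439 = 21473.67916

£21473.68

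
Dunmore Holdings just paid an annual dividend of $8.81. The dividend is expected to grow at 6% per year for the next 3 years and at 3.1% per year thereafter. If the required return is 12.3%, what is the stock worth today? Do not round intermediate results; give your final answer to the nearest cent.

D_1 = 9.33860
D_2 = 9.89892
D_3 = 10.49285
Terminal value at year 3: TV = D_3×(1+g_2)/(r−g_2) = 10.81813/0.092 = 117.58836
P_0 = D_1/(1+r)^1 + D_2/(1+r)^2 + D_3/(1+r)^3 + TV/(1+r)^3
    = 8.31576 + 7.84925 + 7.40891 + 83.02809 = 106.60201

$106.60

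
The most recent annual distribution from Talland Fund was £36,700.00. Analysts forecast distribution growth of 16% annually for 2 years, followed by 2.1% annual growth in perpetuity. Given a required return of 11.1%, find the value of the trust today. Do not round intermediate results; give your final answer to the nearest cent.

D_1 = 42572.00000
D_2 = 49383.52000
Terminal value at year 2: TV = D_2×(1+g_2)/(r−g_2) = 50420.57392/0.09 = 560228.59911
P_0 = D_1/(1+r)^1 + D_2/(1+r)^2 + TV/(1+r)^2
    = 38318.63186 + 40008.65253 + 453875.93593 = 532203.22032

£532203.22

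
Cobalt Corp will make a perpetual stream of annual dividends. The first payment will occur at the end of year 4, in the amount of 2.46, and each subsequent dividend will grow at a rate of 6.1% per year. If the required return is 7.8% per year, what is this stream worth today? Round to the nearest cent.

115.51

Value at end of year 3: C₁ / (r − g) = 2.46 / (0.078 − 0.061) = 144.7059
Discount to today: PV = 144.7059 / (1 + 0.078)^3 = 144.7059 / 1.252727 = 115.51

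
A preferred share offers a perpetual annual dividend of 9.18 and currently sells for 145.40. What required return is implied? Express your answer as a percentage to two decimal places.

6.31%

P = C/r ⇒ r = C/P = 9.18/145.40 = 0.063136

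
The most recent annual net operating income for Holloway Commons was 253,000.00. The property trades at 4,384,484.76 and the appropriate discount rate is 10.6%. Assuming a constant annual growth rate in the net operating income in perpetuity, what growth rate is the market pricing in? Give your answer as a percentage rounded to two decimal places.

4.57%

P = D₀(1+g)/(r−g) ⇒ P(r−g) = D₀(1+g) ⇒ g(P+D₀) = P·r − D₀
g = (P·r − D₀)/(P + D₀) = (4,384,484.76×0.106 − 253,000.00) / (4,384,484.76 + 253,000.00) = 0.045662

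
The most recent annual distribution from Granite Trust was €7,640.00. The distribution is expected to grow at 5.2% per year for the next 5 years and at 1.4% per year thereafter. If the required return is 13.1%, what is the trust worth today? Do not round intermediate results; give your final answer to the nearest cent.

€77003.84

D_1 = 8037.28000
D_2 = 8455.21856
D_3 = 8894.88993
D_4 = 9357.42420
D_5 = 9844.01026
Terminal value at year 5: TV = D_5×(1+g_2)/(r−g_2) = 9981.82640/0.117 = 85314.75558
P_0 = D_1/(1+r)^1 + D_2/(1+r)^2 + D_3/(1+r)^3 + D_4/(1+r)^4 + D_5/(1+r)^5 + TV/(1+r)^5
    = 7106.34836 + 6609.97213 + 6148.26762 + 5718.81303 + 5319.35571 + 46101.08283 = 77003.83969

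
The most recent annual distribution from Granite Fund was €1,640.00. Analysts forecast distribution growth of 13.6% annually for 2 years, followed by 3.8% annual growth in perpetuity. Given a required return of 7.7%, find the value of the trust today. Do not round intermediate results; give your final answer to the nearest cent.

€52117.04

D_1 = 1863.04000
D_2 = 2116.41344
Terminal value at year 2: TV = D_2×(1+g_2)/(r−g_2) = 2196.83715/0.039 = 56329.15771
P_0 = D_1/(1+r)^1 + D_2/(1+r)^2 + TV/(1+r)^2
    = 1729.84215 + 1824.60602 + 48562.59108 = 52117.03926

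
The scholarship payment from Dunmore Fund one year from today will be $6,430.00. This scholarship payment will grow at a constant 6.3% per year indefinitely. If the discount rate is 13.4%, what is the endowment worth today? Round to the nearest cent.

$90563.38

Growing perpetuity: P = D₁ / (r − g) = $6,430.0000 / (0.134 − 0.063) = $90,563.38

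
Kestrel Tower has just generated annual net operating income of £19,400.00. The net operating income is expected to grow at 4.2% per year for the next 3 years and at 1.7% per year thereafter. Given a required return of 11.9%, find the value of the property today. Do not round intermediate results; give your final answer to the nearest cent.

£206735.06

D_1 = 20214.80000
D_2 = 21063.82160
D_3 = 21948.50211
Terminal value at year 3: TV = D_3×(1+g_2)/(r−g_2) = 22321.62664/0.102 = 218839.47689
P_0 = D_1/(1+r)^1 + D_2/(1+r)^2 + D_3/(1+r)^3 + TV/(1+r)^3
    = 18065.05809 + 16821.97545 + 15664.43112 + 156183.59259 = 206735.05724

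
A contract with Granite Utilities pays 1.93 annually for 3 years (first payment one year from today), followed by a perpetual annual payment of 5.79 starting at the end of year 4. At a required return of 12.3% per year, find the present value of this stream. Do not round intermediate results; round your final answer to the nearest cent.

37.85

PV of 3-year annuity: 1.93 × [1 − (1+0.123)^−3] / 0.123 = 4.61174
Perpetuity value at year 3: 5.79 / 0.123 = 47.07317
PV of perpetuity: 47.07317 / (1+0.123)^3 = 33.23795
Total PV = 4.61174 + 33.23795 = 37.84969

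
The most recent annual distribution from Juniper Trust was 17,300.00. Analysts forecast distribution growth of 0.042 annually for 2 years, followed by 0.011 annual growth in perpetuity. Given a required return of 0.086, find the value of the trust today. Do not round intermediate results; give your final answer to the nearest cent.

247215.62

D_1 = 18026.60000
D_2 = 18783.71720
Terminal value at year 2: TV = D_2×(1+g_2)/(r−g_2) = 18990.33809/0.075 = 253204.50786
P_0 = D_1/(1+r)^1 + D_2/(1+r)^2 + TV/(1+r)^2
    = 16599.07919 + 15926.55664 + 214689.98356 = 247215.61940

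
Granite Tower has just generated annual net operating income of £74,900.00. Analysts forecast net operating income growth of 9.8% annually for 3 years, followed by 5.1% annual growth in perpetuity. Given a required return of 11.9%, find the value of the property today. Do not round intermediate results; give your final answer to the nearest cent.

D_1 = 82240.20000
D_2 = 90299.73960
D_3 = 99149.11408
Terminal value at year 3: TV = D_3×(1+g_2)/(r−g_2) = 104205.71890/0.068 = 1532437.04263
P_0 = D_1/(1+r)^1 + D_2/(1+r)^2 + D_3/(1+r)^3 + TV/(1+r)^3
    = 73494.36997 + 72115.11906 + 70761.75222 + 1093685.31735 = 1310056.55860

£1310056.56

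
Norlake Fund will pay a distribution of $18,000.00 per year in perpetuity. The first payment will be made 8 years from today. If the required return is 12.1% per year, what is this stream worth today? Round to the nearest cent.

$66872.54

Value at end of year 7: C / r = $18,000.00 / 0.121 = $148,760.3306
Discount to today: PV = $148,760.3306 / (1 + 0.121)^7 = $148,760.3306 / 2.224535 = $66,872.54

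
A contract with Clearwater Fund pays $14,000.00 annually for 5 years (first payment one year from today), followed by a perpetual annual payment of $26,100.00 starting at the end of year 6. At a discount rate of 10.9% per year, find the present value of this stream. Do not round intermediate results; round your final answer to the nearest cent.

$194616.46

PV of 5-year annuity: $14,000.00 × [1 − (1+0.109)^−5] / 0.109 = 51872.98337
Perpetuity value at year 5: $26,100.00 / 0.109 = 239449.54128
PV of perpetuity: 239449.54128 / (1+0.109)^5 = 142743.47943
Total PV = 51872.98337 + 142743.47943 = 194616.46280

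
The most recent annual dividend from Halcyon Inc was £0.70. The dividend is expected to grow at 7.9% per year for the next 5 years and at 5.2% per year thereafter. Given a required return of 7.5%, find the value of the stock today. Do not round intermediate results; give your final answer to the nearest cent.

D_1 = 0.75530
D_2 = 0.81497
D_3 = 0.87935
D_4 = 0.94882
D_5 = 1.02378
Terminal value at year 5: TV = D_5×(1+g_2)/(r−g_2) = 1.07701/0.023 = 46.82666
P_0 = D_1/(1+r)^1 + D_2/(1+r)^2 + D_3/(1+r)^3 + D_4/(1+r)^4 + D_5/(1+r)^5 + TV/(1+r)^5
    = 0.70260 + 0.70522 + 0.70784 + 0.71048 + 0.71312 + 32.61751 = 36.15678

£36.16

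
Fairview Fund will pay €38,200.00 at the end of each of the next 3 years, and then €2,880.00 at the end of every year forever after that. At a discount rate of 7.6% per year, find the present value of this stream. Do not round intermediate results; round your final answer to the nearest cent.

PV of 3-year annuity: €38,200.00 × [1 − (1+0.076)^−3] / 0.076 = 99159.99186
Perpetuity value at year 3: €2,880.00 / 0.076 = 37894.73684
PV of perpetuity: 37894.73684 / (1+0.076)^3 = 30418.80028
Total PV = 99159.99186 + 30418.80028 = 129578.79214

€129578.79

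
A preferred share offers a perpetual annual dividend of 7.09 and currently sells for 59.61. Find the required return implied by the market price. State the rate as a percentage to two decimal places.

11.89%

P = C/r ⇒ r = C/P = 7.09/59.61 = 0.118940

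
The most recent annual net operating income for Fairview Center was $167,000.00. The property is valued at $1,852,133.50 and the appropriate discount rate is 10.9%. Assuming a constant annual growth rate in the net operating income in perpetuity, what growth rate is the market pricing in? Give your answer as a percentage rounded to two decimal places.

1.73%

P = D₀(1+g)/(r−g) ⇒ P(r−g) = D₀(1+g) ⇒ g(P+D₀) = P·r − D₀
g = (P·r − D₀)/(P + D₀) = ($1,852,133.50×0.109 − $167,000.00) / ($1,852,133.50 + $167,000.00) = 0.017276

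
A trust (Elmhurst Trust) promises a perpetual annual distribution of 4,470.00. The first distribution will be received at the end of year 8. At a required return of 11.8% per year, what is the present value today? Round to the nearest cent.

Value at end of year 7: C / r = 4,470.00 / 0.118 = 37,881.3559
Discount to today: PV = 37,881.3559 / (1 + 0.118)^7 = 37,881.3559 / 2.183195 = 17,351.33

17351.33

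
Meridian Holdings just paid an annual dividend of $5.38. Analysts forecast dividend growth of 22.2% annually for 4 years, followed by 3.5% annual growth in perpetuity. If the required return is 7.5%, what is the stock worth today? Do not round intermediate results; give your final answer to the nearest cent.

$262.39

D_1 = 6.57436
D_2 = 8.03387
D_3 = 9.81739
D_4 = 11.99685
Terminal value at year 4: TV = D_4×(1+g_2)/(r−g_2) = 12.41674/0.04 = 310.41840
P_0 = D_1/(1+r)^1 + D_2/(1+r)^2 + D_3/(1+r)^3 + D_4/(1+r)^4 + TV/(1+r)^4
    = 6.11568 + 6.95197 + 7.90261 + 8.98324 + 232.44146 = 262.39497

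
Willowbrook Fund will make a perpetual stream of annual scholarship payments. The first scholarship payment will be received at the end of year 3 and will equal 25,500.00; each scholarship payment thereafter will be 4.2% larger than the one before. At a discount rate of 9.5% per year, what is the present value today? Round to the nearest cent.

401269.43

Value at end of year 2: C₁ / (r − g) = 25,500.00 / (0.095 − 0.042) = 481,132.0755
Discount to today: PV = 481,132.0755 / (1 + 0.095)^2 = 481,132.0755 / 1.199025 = 401,269.43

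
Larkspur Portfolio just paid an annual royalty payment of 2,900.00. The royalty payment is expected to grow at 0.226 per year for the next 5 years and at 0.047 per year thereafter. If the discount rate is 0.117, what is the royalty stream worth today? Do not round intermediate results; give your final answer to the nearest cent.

D_1 = 3555.40000
D_2 = 4358.92040
D_3 = 5344.03641
D_4 = 6551.78864
D_5 = 8032.49287
Terminal value at year 5: TV = D_5×(1+g_2)/(r−g_2) = 8410.02004/0.07 = 120143.14338
P_0 = D_1/(1+r)^1 + D_2/(1+r)^2 + D_3/(1+r)^3 + D_4/(1+r)^4 + D_5/(1+r)^5 + TV/(1+r)^5
    = 3182.99015 + 3493.59528 + 3834.51013 + 4208.69240 + 4619.38844 + 69092.85282 = 88432.02922

88432.03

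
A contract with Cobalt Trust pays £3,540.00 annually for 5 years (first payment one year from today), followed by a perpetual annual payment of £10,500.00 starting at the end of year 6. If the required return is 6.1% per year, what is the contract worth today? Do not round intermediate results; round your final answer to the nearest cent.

PV of 5-year annuity: £3,540.00 × [1 − (1+0.061)^−5] / 0.061 = 14871.28906
Perpetuity value at year 5: £10,500.00 / 0.061 = 172131.14754
PV of perpetuity: 172131.14754 / (1+0.061)^5 = 128021.39185
Total PV = 14871.28906 + 128021.39185 = 142892.68091

£142892.68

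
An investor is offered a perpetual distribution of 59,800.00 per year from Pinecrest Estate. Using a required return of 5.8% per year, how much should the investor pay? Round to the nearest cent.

1031034.48

Level perpetuity: PV = C / r = 59,800.00 / 0.058 = 1,031,034.48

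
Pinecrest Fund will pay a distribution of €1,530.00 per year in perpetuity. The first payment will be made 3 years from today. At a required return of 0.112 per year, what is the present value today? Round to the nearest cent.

Value at end of year 2: C / r = €1,530.00 / 0.112 = €13,660.7143
Discount to today: PV = €13,660.7143 / (1 + 0.112)^2 = €13,660.7143 / 1.236544 = €11,047.50

€11047.50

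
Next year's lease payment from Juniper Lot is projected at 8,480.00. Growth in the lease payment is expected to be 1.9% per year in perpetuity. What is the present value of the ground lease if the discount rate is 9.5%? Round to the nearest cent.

Growing perpetuity: P = D₁ / (r − g) = 8,480.0000 / (0.095 − 0.019) = 111,578.95

111578.95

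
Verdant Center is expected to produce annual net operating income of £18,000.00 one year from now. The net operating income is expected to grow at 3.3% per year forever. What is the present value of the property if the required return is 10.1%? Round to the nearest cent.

Growing perpetuity: P = D₁ / (r − g) = £18,000.0000 / (0.101 − 0.033) = £264,705.88

£264705.88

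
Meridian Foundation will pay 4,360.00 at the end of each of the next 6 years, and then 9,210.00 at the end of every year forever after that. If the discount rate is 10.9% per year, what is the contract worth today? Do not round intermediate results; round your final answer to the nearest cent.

PV of 6-year annuity: 4,360.00 × [1 − (1+0.109)^−6] / 0.109 = 18498.40316
Perpetuity value at year 6: 9,210.00 / 0.109 = 84495.41284
PV of perpetuity: 84495.41284 / (1+0.109)^6 = 45419.65754
Total PV = 18498.40316 + 45419.65754 = 63918.06070

63918.06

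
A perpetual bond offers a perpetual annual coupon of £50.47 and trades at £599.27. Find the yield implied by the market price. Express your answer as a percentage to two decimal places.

8.42%

P = C/r ⇒ r = C/P = £50.47/£599.27 = 0.084219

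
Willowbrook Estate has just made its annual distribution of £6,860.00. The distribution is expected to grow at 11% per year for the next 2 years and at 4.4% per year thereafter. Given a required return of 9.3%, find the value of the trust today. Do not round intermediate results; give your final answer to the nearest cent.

£164783.71

D_1 = 7614.60000
D_2 = 8452.20600
Terminal value at year 2: TV = D_2×(1+g_2)/(r−g_2) = 8824.10306/0.049 = 180083.73600
P_0 = D_1/(1+r)^1 + D_2/(1+r)^2 + TV/(1+r)^2
    = 6966.69716 + 7075.05384 + 150741.96354 = 164783.71455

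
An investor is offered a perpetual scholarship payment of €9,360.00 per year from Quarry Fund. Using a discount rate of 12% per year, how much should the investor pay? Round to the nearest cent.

Level perpetuity: PV = C / r = €9,360.00 / 0.12 = €78,000.00

€78000.00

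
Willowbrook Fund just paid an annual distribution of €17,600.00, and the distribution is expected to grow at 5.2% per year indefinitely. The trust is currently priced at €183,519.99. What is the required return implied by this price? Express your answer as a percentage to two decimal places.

15.29%

D₁ = €17,600.00 × 1.052 = €18,515.2000
P = D₁/(r − g) ⇒ r = D₁/P + g = €18,515.2000/€183,519.99 + 0.052 = 0.100889 + 0.052 = 0.152889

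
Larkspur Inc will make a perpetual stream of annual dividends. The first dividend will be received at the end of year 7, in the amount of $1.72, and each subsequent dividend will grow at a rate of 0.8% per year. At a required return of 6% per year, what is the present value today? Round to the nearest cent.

$23.32

Value at end of year 6: C₁ / (r − g) = $1.72 / (0.06 − 0.008) = $33.0769
Discount to today: PV = $33.0769 / (1 + 0.06)^6 = $33.0769 / 1.418519 = $23.32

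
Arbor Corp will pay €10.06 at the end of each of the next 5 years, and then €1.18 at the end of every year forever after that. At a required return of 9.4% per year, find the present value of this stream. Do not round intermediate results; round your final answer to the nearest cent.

PV of 5-year annuity: €10.06 × [1 − (1+0.094)^−5] / 0.094 = 38.72712
Perpetuity value at year 5: €1.18 / 0.094 = 12.55319
PV of perpetuity: 12.55319 / (1+0.094)^5 = 8.01065
Total PV = 38.72712 + 8.01065 = 46.73777

€46.74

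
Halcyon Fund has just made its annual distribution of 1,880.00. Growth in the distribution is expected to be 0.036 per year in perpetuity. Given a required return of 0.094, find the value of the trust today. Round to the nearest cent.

33580.69

D₁ = D₀ × (1 + g) = 1,880.00 × 1.036 = 1,947.6800
Growing perpetuity: P = D₁ / (r − g) = 1,947.6800 / (0.094 − 0.036) = 33,580.69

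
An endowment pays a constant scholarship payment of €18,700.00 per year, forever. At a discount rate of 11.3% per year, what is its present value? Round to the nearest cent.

Level perpetuity: PV = C / r = €18,700.00 / 0.113 = €165,486.73

€165486.73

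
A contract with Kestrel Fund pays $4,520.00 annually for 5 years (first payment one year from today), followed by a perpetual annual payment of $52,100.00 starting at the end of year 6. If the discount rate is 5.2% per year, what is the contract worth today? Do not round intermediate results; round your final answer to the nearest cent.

$797060.49

PV of 5-year annuity: $4,520.00 × [1 − (1+0.052)^−5] / 0.052 = 19461.51500
Perpetuity value at year 5: $52,100.00 / 0.052 = 1001923.07692
PV of perpetuity: 1001923.07692 / (1+0.052)^5 = 777598.97702
Total PV = 19461.51500 + 777598.97702 = 797060.49202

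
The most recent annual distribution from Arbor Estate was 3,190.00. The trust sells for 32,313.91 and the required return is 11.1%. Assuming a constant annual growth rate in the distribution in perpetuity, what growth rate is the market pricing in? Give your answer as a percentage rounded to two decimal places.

1.12%

P = D₀(1+g)/(r−g) ⇒ P(r−g) = D₀(1+g) ⇒ g(P+D₀) = P·r − D₀
g = (P·r − D₀)/(P + D₀) = (32,313.91×0.111 − 3,190.00) / (32,313.91 + 3,190.00) = 0.011177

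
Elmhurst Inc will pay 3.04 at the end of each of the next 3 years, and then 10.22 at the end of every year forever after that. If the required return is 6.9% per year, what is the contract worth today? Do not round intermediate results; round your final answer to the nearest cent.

129.24

PV of 3-year annuity: 3.04 × [1 − (1+0.069)^−3] / 0.069 = 7.99252
Perpetuity value at year 3: 10.22 / 0.069 = 148.11594
PV of perpetuity: 148.11594 / (1+0.069)^3 = 121.24635
Total PV = 7.99252 + 121.24635 = 129.23887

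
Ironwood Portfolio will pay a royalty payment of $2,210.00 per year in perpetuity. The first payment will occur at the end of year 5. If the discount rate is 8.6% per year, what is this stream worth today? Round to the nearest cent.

$18474.58

Value at end of year 4: C / r = $2,210.00 / 0.086 = $25,697.6744
Discount to today: PV = $25,697.6744 / (1 + 0.086)^4 = $25,697.6744 / 1.390975 = $18,474.58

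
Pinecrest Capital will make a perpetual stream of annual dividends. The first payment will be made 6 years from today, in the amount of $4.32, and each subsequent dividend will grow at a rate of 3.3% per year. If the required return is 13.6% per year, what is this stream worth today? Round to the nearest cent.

Value at end of year 5: C₁ / (r − g) = $4.32 / (0.136 − 0.033) = $41.9417
Discount to today: PV = $41.9417 / (1 + 0.136)^5 = $41.9417 / 1.891872 = $22.17

$22.17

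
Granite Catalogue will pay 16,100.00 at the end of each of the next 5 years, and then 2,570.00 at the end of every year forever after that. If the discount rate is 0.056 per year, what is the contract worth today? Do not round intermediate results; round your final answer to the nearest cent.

PV of 5-year annuity: 16,100.00 × [1 − (1+0.056)^−5] / 0.056 = 68563.45613
Perpetuity value at year 5: 2,570.00 / 0.056 = 45892.85714
PV of perpetuity: 45892.85714 / (1+0.056)^5 = 34948.25576
Total PV = 68563.45613 + 34948.25576 = 103511.71189

103511.71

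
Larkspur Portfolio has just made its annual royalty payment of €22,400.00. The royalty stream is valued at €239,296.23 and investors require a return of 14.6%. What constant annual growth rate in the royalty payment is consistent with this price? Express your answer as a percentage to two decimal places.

P = D₀(1+g)/(r−g) ⇒ P(r−g) = D₀(1+g) ⇒ g(P+D₀) = P·r − D₀
g = (P·r − D₀)/(P + D₀) = (€239,296.23×0.146 − €22,400.00) / (€239,296.23 + €22,400.00) = 0.047908

4.79%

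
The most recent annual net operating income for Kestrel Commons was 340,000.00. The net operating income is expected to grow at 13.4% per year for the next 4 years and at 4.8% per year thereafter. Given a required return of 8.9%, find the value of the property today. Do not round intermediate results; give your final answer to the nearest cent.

11725155.20

D_1 = 385560.00000
D_2 = 437225.04000
D_3 = 495813.19536
D_4 = 562252.16354
Terminal value at year 4: TV = D_4×(1+g_2)/(r−g_2) = 589240.26739/0.041 = 14371713.83873
P_0 = D_1/(1+r)^1 + D_2/(1+r)^2 + D_3/(1+r)^3 + D_4/(1+r)^4 + TV/(1+r)^4
    = 354049.58678 + 368679.73499 + 383914.43478 + 399778.66763 + 10218732.77249 = 11725155.19667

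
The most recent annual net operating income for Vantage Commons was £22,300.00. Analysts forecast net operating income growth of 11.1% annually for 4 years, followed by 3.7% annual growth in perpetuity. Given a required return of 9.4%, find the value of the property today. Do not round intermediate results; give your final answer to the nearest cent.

£524234.35

D_1 = 24775.30000
D_2 = 27525.35830
D_3 = 30580.67307
D_4 = 33975.12778
Terminal value at year 4: TV = D_4×(1+g_2)/(r−g_2) = 35232.20751/0.057 = 618108.90369
P_0 = D_1/(1+r)^1 + D_2/(1+r)^2 + D_3/(1+r)^3 + D_4/(1+r)^4 + TV/(1+r)^4
    = 22646.52651 + 22998.43780 + 23355.81754 + 23718.75072 + 431514.81579 = 524234.34837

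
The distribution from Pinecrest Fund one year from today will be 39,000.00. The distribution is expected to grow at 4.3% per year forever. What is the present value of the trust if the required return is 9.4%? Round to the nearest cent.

Growing perpetuity: P = D₁ / (r − g) = 39,000.0000 / (0.094 − 0.043) = 764,705.88

764705.88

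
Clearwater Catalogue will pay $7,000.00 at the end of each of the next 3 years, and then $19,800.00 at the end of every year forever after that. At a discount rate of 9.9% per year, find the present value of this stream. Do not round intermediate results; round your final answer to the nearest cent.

PV of 3-year annuity: $7,000.00 × [1 − (1+0.099)^−3] / 0.099 = 17438.65649
Perpetuity value at year 3: $19,800.00 / 0.099 = 200000.00000
PV of perpetuity: 200000.00000 / (1+0.099)^3 = 150673.51449
Total PV = 17438.65649 + 150673.51449 = 168112.17098

$168112.17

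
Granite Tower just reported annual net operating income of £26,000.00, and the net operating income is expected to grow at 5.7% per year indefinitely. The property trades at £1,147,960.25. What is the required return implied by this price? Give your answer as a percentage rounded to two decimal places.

8.09%

D₁ = £26,000.00 × 1.057 = £27,482.0000
P = D₁/(r − g) ⇒ r = D₁/P + g = £27,482.0000/£1,147,960.25 + 0.057 = 0.023940 + 0.057 = 0.080940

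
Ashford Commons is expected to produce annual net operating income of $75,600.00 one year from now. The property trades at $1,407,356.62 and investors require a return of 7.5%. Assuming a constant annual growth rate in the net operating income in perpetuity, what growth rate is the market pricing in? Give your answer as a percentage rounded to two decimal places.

P = D₁/(r−g) ⇒ g = r − D₁/P = 0.075 − $75,600.00/$1,407,356.62 = 0.021282

2.13%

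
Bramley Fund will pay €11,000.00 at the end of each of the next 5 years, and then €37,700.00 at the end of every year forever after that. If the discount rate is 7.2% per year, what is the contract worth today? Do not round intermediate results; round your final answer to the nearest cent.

€414719.60

PV of 5-year annuity: €11,000.00 × [1 − (1+0.072)^−5] / 0.072 = 44861.67280
Perpetuity value at year 5: €37,700.00 / 0.072 = 523611.11111
PV of perpetuity: 523611.11111 / (1+0.072)^5 = 369857.92343
Total PV = 44861.67280 + 369857.92343 = 414719.59623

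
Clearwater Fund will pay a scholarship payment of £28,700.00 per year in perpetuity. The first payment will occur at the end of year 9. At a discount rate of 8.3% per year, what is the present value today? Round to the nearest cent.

Value at end of year 8: C / r = £28,700.00 / 0.083 = £345,783.1325
Discount to today: PV = £345,783.1325 / (1 + 0.083)^8 = £345,783.1325 / 1.892464 = £182,715.82

£182715.82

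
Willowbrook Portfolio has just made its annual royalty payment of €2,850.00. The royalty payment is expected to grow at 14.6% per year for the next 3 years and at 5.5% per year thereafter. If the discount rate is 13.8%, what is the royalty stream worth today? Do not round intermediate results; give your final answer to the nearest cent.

€45666.05

D_1 = 3266.10000
D_2 = 3742.95060
D_3 = 4289.42139
Terminal value at year 3: TV = D_3×(1+g_2)/(r−g_2) = 4525.33956/0.083 = 54522.16342
P_0 = D_1/(1+r)^1 + D_2/(1+r)^2 + D_3/(1+r)^3 + TV/(1+r)^3
    = 2870.03515 + 2890.21114 + 2910.52897 + 36995.27790 = 45666.05316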